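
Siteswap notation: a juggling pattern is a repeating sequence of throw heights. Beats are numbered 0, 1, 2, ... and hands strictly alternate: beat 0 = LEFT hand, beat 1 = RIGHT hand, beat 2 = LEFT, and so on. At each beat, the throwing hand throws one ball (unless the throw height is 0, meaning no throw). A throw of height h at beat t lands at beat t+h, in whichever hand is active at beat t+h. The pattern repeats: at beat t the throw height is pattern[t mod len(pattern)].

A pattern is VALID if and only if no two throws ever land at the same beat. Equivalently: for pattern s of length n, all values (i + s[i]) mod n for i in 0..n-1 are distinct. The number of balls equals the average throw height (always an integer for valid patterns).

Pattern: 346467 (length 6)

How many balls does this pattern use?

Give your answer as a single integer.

Answer: 5

Derivation:
Pattern = [3, 4, 6, 4, 6, 7], length n = 6
  position 0: throw height = 3, running sum = 3
  position 1: throw height = 4, running sum = 7
  position 2: throw height = 6, running sum = 13
  position 3: throw height = 4, running sum = 17
  position 4: throw height = 6, running sum = 23
  position 5: throw height = 7, running sum = 30
Total sum = 30; balls = sum / n = 30 / 6 = 5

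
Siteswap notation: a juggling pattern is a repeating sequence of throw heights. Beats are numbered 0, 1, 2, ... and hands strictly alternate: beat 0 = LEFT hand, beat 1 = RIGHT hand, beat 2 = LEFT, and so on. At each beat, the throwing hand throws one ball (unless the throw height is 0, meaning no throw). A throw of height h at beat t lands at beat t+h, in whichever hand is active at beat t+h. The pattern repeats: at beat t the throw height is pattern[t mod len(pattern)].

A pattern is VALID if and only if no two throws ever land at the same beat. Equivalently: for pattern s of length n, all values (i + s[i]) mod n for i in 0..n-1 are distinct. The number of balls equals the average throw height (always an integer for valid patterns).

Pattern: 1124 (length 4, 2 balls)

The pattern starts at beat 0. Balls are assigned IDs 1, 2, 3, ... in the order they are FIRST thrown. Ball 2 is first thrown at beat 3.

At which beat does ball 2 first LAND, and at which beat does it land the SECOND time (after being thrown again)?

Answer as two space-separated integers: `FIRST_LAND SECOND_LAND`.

Answer: 7 11

Derivation:
Beat 0 (L): throw ball1 h=1 -> lands@1:R; in-air after throw: [b1@1:R]
Beat 1 (R): throw ball1 h=1 -> lands@2:L; in-air after throw: [b1@2:L]
Beat 2 (L): throw ball1 h=2 -> lands@4:L; in-air after throw: [b1@4:L]
Beat 3 (R): throw ball2 h=4 -> lands@7:R; in-air after throw: [b1@4:L b2@7:R]
Beat 4 (L): throw ball1 h=1 -> lands@5:R; in-air after throw: [b1@5:R b2@7:R]
Beat 5 (R): throw ball1 h=1 -> lands@6:L; in-air after throw: [b1@6:L b2@7:R]
Beat 6 (L): throw ball1 h=2 -> lands@8:L; in-air after throw: [b2@7:R b1@8:L]
Beat 7 (R): throw ball2 h=4 -> lands@11:R; in-air after throw: [b1@8:L b2@11:R]
Beat 8 (L): throw ball1 h=1 -> lands@9:R; in-air after throw: [b1@9:R b2@11:R]
Beat 9 (R): throw ball1 h=1 -> lands@10:L; in-air after throw: [b1@10:L b2@11:R]
Beat 10 (L): throw ball1 h=2 -> lands@12:L; in-air after throw: [b2@11:R b1@12:L]
Beat 11 (R): throw ball2 h=4 -> lands@15:R; in-air after throw: [b1@12:L b2@15:R]
Ball 2: thrown@3 h=4 -> first land @7; rethrown@7 h=4 -> second land @11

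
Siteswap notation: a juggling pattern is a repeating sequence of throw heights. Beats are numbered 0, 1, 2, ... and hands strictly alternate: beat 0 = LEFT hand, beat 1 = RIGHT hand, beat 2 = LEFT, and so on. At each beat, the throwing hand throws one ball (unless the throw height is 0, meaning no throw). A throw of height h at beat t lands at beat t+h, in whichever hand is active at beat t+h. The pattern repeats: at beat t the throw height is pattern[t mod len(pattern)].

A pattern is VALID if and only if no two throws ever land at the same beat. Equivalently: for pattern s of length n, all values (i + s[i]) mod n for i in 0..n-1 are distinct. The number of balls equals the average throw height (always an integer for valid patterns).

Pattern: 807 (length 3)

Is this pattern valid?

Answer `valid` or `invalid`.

Answer: valid

Derivation:
i=0: (i + s[i]) mod n = (0 + 8) mod 3 = 2
i=1: (i + s[i]) mod n = (1 + 0) mod 3 = 1
i=2: (i + s[i]) mod n = (2 + 7) mod 3 = 0
Residues: [2, 1, 0], distinct: True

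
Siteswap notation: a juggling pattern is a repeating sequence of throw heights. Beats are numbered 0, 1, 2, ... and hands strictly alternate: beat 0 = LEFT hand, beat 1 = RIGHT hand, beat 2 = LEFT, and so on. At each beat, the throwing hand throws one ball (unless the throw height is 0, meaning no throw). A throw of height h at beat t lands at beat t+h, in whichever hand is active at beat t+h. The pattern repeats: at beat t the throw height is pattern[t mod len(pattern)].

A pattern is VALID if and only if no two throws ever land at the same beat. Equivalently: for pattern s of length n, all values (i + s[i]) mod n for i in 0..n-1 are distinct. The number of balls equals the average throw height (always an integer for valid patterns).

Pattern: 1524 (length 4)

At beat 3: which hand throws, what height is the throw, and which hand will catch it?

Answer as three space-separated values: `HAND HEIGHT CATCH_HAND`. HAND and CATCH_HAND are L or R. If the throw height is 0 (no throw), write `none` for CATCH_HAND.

Beat 3: 3 mod 2 = 1, so hand = R
Throw height = pattern[3 mod 4] = pattern[3] = 4
Lands at beat 3+4=7, 7 mod 2 = 1, so catch hand = R

Answer: R 4 R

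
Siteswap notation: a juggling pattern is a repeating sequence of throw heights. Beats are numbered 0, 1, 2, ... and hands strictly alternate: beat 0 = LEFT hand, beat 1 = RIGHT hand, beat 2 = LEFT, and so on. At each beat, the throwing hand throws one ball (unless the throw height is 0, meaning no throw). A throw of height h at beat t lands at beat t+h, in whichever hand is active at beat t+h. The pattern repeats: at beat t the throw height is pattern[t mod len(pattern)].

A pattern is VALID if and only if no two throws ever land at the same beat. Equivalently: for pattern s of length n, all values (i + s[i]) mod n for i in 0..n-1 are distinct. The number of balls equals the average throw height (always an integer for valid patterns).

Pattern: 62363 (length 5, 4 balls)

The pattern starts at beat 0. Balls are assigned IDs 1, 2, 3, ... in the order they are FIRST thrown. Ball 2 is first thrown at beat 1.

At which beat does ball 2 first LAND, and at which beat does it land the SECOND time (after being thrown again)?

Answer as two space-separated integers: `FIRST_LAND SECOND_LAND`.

Answer: 3 9

Derivation:
Beat 0 (L): throw ball1 h=6 -> lands@6:L; in-air after throw: [b1@6:L]
Beat 1 (R): throw ball2 h=2 -> lands@3:R; in-air after throw: [b2@3:R b1@6:L]
Beat 2 (L): throw ball3 h=3 -> lands@5:R; in-air after throw: [b2@3:R b3@5:R b1@6:L]
Beat 3 (R): throw ball2 h=6 -> lands@9:R; in-air after throw: [b3@5:R b1@6:L b2@9:R]
Beat 4 (L): throw ball4 h=3 -> lands@7:R; in-air after throw: [b3@5:R b1@6:L b4@7:R b2@9:R]
Beat 5 (R): throw ball3 h=6 -> lands@11:R; in-air after throw: [b1@6:L b4@7:R b2@9:R b3@11:R]
Beat 6 (L): throw ball1 h=2 -> lands@8:L; in-air after throw: [b4@7:R b1@8:L b2@9:R b3@11:R]
Beat 7 (R): throw ball4 h=3 -> lands@10:L; in-air after throw: [b1@8:L b2@9:R b4@10:L b3@11:R]
Beat 8 (L): throw ball1 h=6 -> lands@14:L; in-air after throw: [b2@9:R b4@10:L b3@11:R b1@14:L]
Beat 9 (R): throw ball2 h=3 -> lands@12:L; in-air after throw: [b4@10:L b3@11:R b2@12:L b1@14:L]
Ball 2: thrown@1 h=2 -> first land @3; rethrown@3 h=6 -> second land @9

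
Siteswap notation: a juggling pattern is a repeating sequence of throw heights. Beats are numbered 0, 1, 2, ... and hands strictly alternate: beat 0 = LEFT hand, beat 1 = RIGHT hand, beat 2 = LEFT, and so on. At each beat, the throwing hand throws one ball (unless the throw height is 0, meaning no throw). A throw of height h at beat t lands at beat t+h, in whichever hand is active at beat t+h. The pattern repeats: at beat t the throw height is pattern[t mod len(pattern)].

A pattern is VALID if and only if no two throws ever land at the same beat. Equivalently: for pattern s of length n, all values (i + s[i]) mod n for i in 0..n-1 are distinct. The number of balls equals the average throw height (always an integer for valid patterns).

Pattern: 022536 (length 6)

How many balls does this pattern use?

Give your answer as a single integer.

Answer: 3

Derivation:
Pattern = [0, 2, 2, 5, 3, 6], length n = 6
  position 0: throw height = 0, running sum = 0
  position 1: throw height = 2, running sum = 2
  position 2: throw height = 2, running sum = 4
  position 3: throw height = 5, running sum = 9
  position 4: throw height = 3, running sum = 12
  position 5: throw height = 6, running sum = 18
Total sum = 18; balls = sum / n = 18 / 6 = 3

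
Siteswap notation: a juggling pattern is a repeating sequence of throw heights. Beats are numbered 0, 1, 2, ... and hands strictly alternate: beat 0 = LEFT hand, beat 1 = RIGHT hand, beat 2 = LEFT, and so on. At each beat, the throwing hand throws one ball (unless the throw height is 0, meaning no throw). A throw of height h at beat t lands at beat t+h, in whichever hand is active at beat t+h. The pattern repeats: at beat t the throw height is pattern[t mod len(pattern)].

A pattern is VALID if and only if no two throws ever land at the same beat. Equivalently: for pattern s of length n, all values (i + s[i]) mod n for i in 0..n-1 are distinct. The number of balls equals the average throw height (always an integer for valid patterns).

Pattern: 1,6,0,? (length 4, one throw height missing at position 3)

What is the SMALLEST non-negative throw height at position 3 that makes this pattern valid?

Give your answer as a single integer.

Answer: 1

Derivation:
i=0: (0 + 1) mod 4 = 1
i=1: (1 + 6) mod 4 = 3
i=2: (2 + 0) mod 4 = 2
i=3: s[i]=? (unknown)
Known residues: [1, 2, 3]; need a permutation of 0..3, so missing residue r = 0
Need (3 + s) mod 4 = 0; smallest s = (0 - 3) mod 4 = 1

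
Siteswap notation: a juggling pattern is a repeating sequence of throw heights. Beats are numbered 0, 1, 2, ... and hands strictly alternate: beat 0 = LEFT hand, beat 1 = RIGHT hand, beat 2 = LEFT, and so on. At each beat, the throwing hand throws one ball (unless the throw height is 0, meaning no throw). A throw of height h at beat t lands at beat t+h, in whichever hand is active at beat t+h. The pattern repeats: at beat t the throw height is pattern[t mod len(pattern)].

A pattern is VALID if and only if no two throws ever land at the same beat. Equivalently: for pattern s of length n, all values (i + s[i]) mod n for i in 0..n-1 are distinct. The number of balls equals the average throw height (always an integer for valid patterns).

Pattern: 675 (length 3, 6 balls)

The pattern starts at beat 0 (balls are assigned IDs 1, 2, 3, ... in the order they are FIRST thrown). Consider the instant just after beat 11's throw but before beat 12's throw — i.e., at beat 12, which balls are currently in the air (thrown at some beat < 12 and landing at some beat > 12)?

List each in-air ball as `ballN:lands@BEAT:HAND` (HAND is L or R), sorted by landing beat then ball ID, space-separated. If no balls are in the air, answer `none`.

Beat 0 (L): throw ball1 h=6 -> lands@6:L; in-air after throw: [b1@6:L]
Beat 1 (R): throw ball2 h=7 -> lands@8:L; in-air after throw: [b1@6:L b2@8:L]
Beat 2 (L): throw ball3 h=5 -> lands@7:R; in-air after throw: [b1@6:L b3@7:R b2@8:L]
Beat 3 (R): throw ball4 h=6 -> lands@9:R; in-air after throw: [b1@6:L b3@7:R b2@8:L b4@9:R]
Beat 4 (L): throw ball5 h=7 -> lands@11:R; in-air after throw: [b1@6:L b3@7:R b2@8:L b4@9:R b5@11:R]
Beat 5 (R): throw ball6 h=5 -> lands@10:L; in-air after throw: [b1@6:L b3@7:R b2@8:L b4@9:R b6@10:L b5@11:R]
Beat 6 (L): throw ball1 h=6 -> lands@12:L; in-air after throw: [b3@7:R b2@8:L b4@9:R b6@10:L b5@11:R b1@12:L]
Beat 7 (R): throw ball3 h=7 -> lands@14:L; in-air after throw: [b2@8:L b4@9:R b6@10:L b5@11:R b1@12:L b3@14:L]
Beat 8 (L): throw ball2 h=5 -> lands@13:R; in-air after throw: [b4@9:R b6@10:L b5@11:R b1@12:L b2@13:R b3@14:L]
Beat 9 (R): throw ball4 h=6 -> lands@15:R; in-air after throw: [b6@10:L b5@11:R b1@12:L b2@13:R b3@14:L b4@15:R]
Beat 10 (L): throw ball6 h=7 -> lands@17:R; in-air after throw: [b5@11:R b1@12:L b2@13:R b3@14:L b4@15:R b6@17:R]
Beat 11 (R): throw ball5 h=5 -> lands@16:L; in-air after throw: [b1@12:L b2@13:R b3@14:L b4@15:R b5@16:L b6@17:R]
Beat 12 (L): throw ball1 h=6 -> lands@18:L; in-air after throw: [b2@13:R b3@14:L b4@15:R b5@16:L b6@17:R b1@18:L]

Answer: ball2:lands@13:R ball3:lands@14:L ball4:lands@15:R ball5:lands@16:L ball6:lands@17:R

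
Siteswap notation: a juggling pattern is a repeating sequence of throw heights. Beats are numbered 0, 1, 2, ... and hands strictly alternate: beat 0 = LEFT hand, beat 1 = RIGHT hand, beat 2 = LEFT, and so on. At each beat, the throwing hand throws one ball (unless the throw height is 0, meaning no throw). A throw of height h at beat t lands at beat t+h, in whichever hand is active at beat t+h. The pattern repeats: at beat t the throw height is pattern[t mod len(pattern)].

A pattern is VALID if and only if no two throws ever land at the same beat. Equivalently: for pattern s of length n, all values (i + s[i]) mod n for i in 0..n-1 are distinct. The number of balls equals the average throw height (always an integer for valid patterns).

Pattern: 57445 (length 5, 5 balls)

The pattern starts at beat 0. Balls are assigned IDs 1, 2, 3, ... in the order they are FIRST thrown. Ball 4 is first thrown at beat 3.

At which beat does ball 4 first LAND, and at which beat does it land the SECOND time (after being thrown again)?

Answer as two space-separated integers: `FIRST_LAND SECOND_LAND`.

Answer: 7 11

Derivation:
Beat 0 (L): throw ball1 h=5 -> lands@5:R; in-air after throw: [b1@5:R]
Beat 1 (R): throw ball2 h=7 -> lands@8:L; in-air after throw: [b1@5:R b2@8:L]
Beat 2 (L): throw ball3 h=4 -> lands@6:L; in-air after throw: [b1@5:R b3@6:L b2@8:L]
Beat 3 (R): throw ball4 h=4 -> lands@7:R; in-air after throw: [b1@5:R b3@6:L b4@7:R b2@8:L]
Beat 4 (L): throw ball5 h=5 -> lands@9:R; in-air after throw: [b1@5:R b3@6:L b4@7:R b2@8:L b5@9:R]
Beat 5 (R): throw ball1 h=5 -> lands@10:L; in-air after throw: [b3@6:L b4@7:R b2@8:L b5@9:R b1@10:L]
Beat 6 (L): throw ball3 h=7 -> lands@13:R; in-air after throw: [b4@7:R b2@8:L b5@9:R b1@10:L b3@13:R]
Beat 7 (R): throw ball4 h=4 -> lands@11:R; in-air after throw: [b2@8:L b5@9:R b1@10:L b4@11:R b3@13:R]
Beat 8 (L): throw ball2 h=4 -> lands@12:L; in-air after throw: [b5@9:R b1@10:L b4@11:R b2@12:L b3@13:R]
Beat 9 (R): throw ball5 h=5 -> lands@14:L; in-air after throw: [b1@10:L b4@11:R b2@12:L b3@13:R b5@14:L]
Beat 10 (L): throw ball1 h=5 -> lands@15:R; in-air after throw: [b4@11:R b2@12:L b3@13:R b5@14:L b1@15:R]
Beat 11 (R): throw ball4 h=7 -> lands@18:L; in-air after throw: [b2@12:L b3@13:R b5@14:L b1@15:R b4@18:L]
Ball 4: thrown@3 h=4 -> first land @7; rethrown@7 h=4 -> second land @11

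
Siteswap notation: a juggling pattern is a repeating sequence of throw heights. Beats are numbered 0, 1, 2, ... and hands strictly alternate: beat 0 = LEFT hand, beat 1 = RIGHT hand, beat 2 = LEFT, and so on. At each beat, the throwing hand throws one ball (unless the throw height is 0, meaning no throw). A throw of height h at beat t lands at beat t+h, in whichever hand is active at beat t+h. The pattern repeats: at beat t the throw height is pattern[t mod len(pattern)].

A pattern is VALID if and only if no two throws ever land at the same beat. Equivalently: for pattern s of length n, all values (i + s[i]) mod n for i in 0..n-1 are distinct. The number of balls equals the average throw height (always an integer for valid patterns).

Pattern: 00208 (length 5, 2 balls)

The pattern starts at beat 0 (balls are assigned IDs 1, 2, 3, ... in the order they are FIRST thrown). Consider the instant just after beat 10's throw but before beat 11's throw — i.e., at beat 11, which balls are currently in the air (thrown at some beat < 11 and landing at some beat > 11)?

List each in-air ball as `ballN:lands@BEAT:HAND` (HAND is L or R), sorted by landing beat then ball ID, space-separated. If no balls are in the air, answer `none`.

Answer: ball1:lands@12:L ball2:lands@17:R

Derivation:
Beat 2 (L): throw ball1 h=2 -> lands@4:L; in-air after throw: [b1@4:L]
Beat 4 (L): throw ball1 h=8 -> lands@12:L; in-air after throw: [b1@12:L]
Beat 7 (R): throw ball2 h=2 -> lands@9:R; in-air after throw: [b2@9:R b1@12:L]
Beat 9 (R): throw ball2 h=8 -> lands@17:R; in-air after throw: [b1@12:L b2@17:R]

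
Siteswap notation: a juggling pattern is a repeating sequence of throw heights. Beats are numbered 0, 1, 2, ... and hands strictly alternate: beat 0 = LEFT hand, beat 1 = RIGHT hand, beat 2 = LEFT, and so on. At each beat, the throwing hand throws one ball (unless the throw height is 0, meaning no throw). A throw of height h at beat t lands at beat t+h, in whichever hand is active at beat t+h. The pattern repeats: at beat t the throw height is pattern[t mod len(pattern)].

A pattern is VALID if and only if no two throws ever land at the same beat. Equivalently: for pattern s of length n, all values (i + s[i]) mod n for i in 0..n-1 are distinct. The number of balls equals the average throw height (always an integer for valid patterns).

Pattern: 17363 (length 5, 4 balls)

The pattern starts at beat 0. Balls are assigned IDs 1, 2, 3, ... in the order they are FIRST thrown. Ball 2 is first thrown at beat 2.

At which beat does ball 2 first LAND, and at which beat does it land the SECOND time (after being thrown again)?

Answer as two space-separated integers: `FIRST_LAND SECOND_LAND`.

Answer: 5 6

Derivation:
Beat 0 (L): throw ball1 h=1 -> lands@1:R; in-air after throw: [b1@1:R]
Beat 1 (R): throw ball1 h=7 -> lands@8:L; in-air after throw: [b1@8:L]
Beat 2 (L): throw ball2 h=3 -> lands@5:R; in-air after throw: [b2@5:R b1@8:L]
Beat 3 (R): throw ball3 h=6 -> lands@9:R; in-air after throw: [b2@5:R b1@8:L b3@9:R]
Beat 4 (L): throw ball4 h=3 -> lands@7:R; in-air after throw: [b2@5:R b4@7:R b1@8:L b3@9:R]
Beat 5 (R): throw ball2 h=1 -> lands@6:L; in-air after throw: [b2@6:L b4@7:R b1@8:L b3@9:R]
Beat 6 (L): throw ball2 h=7 -> lands@13:R; in-air after throw: [b4@7:R b1@8:L b3@9:R b2@13:R]
Ball 2: thrown@2 h=3 -> first land @5; rethrown@5 h=1 -> second land @6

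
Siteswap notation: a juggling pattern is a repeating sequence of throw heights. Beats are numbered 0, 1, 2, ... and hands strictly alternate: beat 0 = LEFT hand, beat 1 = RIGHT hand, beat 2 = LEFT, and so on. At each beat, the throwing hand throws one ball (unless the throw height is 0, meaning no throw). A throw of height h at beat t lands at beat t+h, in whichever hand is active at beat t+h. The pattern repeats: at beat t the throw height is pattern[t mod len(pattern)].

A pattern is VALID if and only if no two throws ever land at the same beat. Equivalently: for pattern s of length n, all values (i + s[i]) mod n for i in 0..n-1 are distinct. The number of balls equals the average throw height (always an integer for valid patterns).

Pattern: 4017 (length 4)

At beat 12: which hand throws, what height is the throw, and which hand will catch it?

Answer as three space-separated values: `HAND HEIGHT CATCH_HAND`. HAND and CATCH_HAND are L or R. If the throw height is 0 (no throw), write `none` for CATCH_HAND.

Answer: L 4 L

Derivation:
Beat 12: 12 mod 2 = 0, so hand = L
Throw height = pattern[12 mod 4] = pattern[0] = 4
Lands at beat 12+4=16, 16 mod 2 = 0, so catch hand = L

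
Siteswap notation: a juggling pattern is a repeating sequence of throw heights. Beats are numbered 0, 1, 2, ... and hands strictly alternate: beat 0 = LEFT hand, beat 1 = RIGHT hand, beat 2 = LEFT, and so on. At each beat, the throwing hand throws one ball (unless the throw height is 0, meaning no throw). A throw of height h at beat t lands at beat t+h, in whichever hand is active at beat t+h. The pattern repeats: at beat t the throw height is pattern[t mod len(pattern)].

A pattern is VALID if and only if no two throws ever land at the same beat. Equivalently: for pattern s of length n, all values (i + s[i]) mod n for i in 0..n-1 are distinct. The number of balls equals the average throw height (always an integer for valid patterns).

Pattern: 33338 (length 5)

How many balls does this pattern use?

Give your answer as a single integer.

Answer: 4

Derivation:
Pattern = [3, 3, 3, 3, 8], length n = 5
  position 0: throw height = 3, running sum = 3
  position 1: throw height = 3, running sum = 6
  position 2: throw height = 3, running sum = 9
  position 3: throw height = 3, running sum = 12
  position 4: throw height = 8, running sum = 20
Total sum = 20; balls = sum / n = 20 / 5 = 4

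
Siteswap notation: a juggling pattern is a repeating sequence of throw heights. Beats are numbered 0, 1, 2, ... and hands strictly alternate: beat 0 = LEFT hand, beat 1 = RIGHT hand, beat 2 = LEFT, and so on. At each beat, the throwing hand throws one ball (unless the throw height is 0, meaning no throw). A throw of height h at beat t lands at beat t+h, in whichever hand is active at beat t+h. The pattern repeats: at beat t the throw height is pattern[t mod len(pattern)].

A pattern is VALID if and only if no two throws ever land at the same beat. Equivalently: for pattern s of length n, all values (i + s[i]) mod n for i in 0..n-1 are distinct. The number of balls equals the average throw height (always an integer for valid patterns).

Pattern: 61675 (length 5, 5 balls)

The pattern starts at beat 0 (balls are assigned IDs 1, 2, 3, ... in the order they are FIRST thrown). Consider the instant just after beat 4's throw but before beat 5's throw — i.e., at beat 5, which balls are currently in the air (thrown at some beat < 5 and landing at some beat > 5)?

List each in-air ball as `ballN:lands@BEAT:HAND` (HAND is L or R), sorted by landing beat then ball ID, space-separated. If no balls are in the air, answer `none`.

Beat 0 (L): throw ball1 h=6 -> lands@6:L; in-air after throw: [b1@6:L]
Beat 1 (R): throw ball2 h=1 -> lands@2:L; in-air after throw: [b2@2:L b1@6:L]
Beat 2 (L): throw ball2 h=6 -> lands@8:L; in-air after throw: [b1@6:L b2@8:L]
Beat 3 (R): throw ball3 h=7 -> lands@10:L; in-air after throw: [b1@6:L b2@8:L b3@10:L]
Beat 4 (L): throw ball4 h=5 -> lands@9:R; in-air after throw: [b1@6:L b2@8:L b4@9:R b3@10:L]
Beat 5 (R): throw ball5 h=6 -> lands@11:R; in-air after throw: [b1@6:L b2@8:L b4@9:R b3@10:L b5@11:R]

Answer: ball1:lands@6:L ball2:lands@8:L ball4:lands@9:R ball3:lands@10:L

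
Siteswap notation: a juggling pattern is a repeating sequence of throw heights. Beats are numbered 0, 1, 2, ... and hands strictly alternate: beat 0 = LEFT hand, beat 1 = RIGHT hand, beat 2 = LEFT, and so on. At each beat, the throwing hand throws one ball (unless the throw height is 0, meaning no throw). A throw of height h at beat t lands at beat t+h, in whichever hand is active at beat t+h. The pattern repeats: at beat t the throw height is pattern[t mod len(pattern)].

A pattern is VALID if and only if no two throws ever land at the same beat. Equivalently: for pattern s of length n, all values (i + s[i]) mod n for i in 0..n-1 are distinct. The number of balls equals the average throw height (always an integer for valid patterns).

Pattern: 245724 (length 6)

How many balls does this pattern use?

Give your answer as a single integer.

Answer: 4

Derivation:
Pattern = [2, 4, 5, 7, 2, 4], length n = 6
  position 0: throw height = 2, running sum = 2
  position 1: throw height = 4, running sum = 6
  position 2: throw height = 5, running sum = 11
  position 3: throw height = 7, running sum = 18
  position 4: throw height = 2, running sum = 20
  position 5: throw height = 4, running sum = 24
Total sum = 24; balls = sum / n = 24 / 6 = 4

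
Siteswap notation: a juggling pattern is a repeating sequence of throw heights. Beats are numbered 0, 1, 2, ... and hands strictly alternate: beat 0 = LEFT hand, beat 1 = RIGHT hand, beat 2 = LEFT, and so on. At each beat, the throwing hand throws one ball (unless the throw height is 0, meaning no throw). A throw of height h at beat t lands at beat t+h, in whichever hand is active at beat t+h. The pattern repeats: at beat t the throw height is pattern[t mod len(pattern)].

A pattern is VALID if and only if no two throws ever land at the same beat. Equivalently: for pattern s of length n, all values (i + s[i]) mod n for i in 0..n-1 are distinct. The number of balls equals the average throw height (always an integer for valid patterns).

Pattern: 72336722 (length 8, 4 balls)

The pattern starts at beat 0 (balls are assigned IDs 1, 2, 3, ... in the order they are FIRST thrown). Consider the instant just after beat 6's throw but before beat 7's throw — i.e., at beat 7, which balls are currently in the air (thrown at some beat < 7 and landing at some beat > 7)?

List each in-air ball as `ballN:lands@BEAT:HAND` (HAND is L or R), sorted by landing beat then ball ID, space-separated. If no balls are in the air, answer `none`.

Beat 0 (L): throw ball1 h=7 -> lands@7:R; in-air after throw: [b1@7:R]
Beat 1 (R): throw ball2 h=2 -> lands@3:R; in-air after throw: [b2@3:R b1@7:R]
Beat 2 (L): throw ball3 h=3 -> lands@5:R; in-air after throw: [b2@3:R b3@5:R b1@7:R]
Beat 3 (R): throw ball2 h=3 -> lands@6:L; in-air after throw: [b3@5:R b2@6:L b1@7:R]
Beat 4 (L): throw ball4 h=6 -> lands@10:L; in-air after throw: [b3@5:R b2@6:L b1@7:R b4@10:L]
Beat 5 (R): throw ball3 h=7 -> lands@12:L; in-air after throw: [b2@6:L b1@7:R b4@10:L b3@12:L]
Beat 6 (L): throw ball2 h=2 -> lands@8:L; in-air after throw: [b1@7:R b2@8:L b4@10:L b3@12:L]
Beat 7 (R): throw ball1 h=2 -> lands@9:R; in-air after throw: [b2@8:L b1@9:R b4@10:L b3@12:L]

Answer: ball2:lands@8:L ball4:lands@10:L ball3:lands@12:L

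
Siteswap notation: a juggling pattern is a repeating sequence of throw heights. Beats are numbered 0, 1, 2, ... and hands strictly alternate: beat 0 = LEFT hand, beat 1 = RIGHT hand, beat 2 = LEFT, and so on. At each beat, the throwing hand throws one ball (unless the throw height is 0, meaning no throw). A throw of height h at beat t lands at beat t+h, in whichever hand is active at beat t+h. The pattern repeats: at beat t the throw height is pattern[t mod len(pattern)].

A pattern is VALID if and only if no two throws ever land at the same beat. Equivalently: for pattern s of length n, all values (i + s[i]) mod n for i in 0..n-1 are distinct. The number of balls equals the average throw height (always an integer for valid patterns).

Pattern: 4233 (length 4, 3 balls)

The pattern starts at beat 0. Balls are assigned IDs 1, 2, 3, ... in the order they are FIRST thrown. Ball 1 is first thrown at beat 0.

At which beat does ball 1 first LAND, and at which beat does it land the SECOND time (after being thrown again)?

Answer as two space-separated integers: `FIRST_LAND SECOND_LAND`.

Beat 0 (L): throw ball1 h=4 -> lands@4:L; in-air after throw: [b1@4:L]
Beat 1 (R): throw ball2 h=2 -> lands@3:R; in-air after throw: [b2@3:R b1@4:L]
Beat 2 (L): throw ball3 h=3 -> lands@5:R; in-air after throw: [b2@3:R b1@4:L b3@5:R]
Beat 3 (R): throw ball2 h=3 -> lands@6:L; in-air after throw: [b1@4:L b3@5:R b2@6:L]
Beat 4 (L): throw ball1 h=4 -> lands@8:L; in-air after throw: [b3@5:R b2@6:L b1@8:L]
Beat 5 (R): throw ball3 h=2 -> lands@7:R; in-air after throw: [b2@6:L b3@7:R b1@8:L]
Beat 6 (L): throw ball2 h=3 -> lands@9:R; in-air after throw: [b3@7:R b1@8:L b2@9:R]
Beat 7 (R): throw ball3 h=3 -> lands@10:L; in-air after throw: [b1@8:L b2@9:R b3@10:L]
Beat 8 (L): throw ball1 h=4 -> lands@12:L; in-air after throw: [b2@9:R b3@10:L b1@12:L]
Ball 1: thrown@0 h=4 -> first land @4; rethrown@4 h=4 -> second land @8

Answer: 4 8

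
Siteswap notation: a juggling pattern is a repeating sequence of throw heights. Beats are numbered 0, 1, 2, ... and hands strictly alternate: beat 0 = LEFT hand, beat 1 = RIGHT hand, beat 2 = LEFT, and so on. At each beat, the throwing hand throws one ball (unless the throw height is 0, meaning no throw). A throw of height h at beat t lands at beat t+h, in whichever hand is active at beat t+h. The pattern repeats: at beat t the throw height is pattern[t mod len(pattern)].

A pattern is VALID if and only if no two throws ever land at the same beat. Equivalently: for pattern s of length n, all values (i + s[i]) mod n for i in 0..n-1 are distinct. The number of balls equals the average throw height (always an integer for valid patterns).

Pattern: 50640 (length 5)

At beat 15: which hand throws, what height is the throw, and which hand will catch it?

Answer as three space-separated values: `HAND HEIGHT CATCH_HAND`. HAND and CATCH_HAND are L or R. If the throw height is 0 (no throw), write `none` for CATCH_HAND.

Answer: R 5 L

Derivation:
Beat 15: 15 mod 2 = 1, so hand = R
Throw height = pattern[15 mod 5] = pattern[0] = 5
Lands at beat 15+5=20, 20 mod 2 = 0, so catch hand = L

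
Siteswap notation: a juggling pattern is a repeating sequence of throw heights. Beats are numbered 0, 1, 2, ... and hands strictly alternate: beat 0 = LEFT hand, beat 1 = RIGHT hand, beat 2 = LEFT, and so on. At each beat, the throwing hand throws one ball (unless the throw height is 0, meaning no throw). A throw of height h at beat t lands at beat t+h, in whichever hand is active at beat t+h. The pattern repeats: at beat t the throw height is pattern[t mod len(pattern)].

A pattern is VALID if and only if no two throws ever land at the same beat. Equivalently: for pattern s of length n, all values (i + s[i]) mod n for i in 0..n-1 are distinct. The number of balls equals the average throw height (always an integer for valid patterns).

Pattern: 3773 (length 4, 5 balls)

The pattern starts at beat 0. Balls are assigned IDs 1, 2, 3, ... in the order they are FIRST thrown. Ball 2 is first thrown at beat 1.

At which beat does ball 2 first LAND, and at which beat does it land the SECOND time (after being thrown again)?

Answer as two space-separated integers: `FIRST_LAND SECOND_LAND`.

Beat 0 (L): throw ball1 h=3 -> lands@3:R; in-air after throw: [b1@3:R]
Beat 1 (R): throw ball2 h=7 -> lands@8:L; in-air after throw: [b1@3:R b2@8:L]
Beat 2 (L): throw ball3 h=7 -> lands@9:R; in-air after throw: [b1@3:R b2@8:L b3@9:R]
Beat 3 (R): throw ball1 h=3 -> lands@6:L; in-air after throw: [b1@6:L b2@8:L b3@9:R]
Beat 4 (L): throw ball4 h=3 -> lands@7:R; in-air after throw: [b1@6:L b4@7:R b2@8:L b3@9:R]
Beat 5 (R): throw ball5 h=7 -> lands@12:L; in-air after throw: [b1@6:L b4@7:R b2@8:L b3@9:R b5@12:L]
Beat 6 (L): throw ball1 h=7 -> lands@13:R; in-air after throw: [b4@7:R b2@8:L b3@9:R b5@12:L b1@13:R]
Beat 7 (R): throw ball4 h=3 -> lands@10:L; in-air after throw: [b2@8:L b3@9:R b4@10:L b5@12:L b1@13:R]
Beat 8 (L): throw ball2 h=3 -> lands@11:R; in-air after throw: [b3@9:R b4@10:L b2@11:R b5@12:L b1@13:R]
Beat 9 (R): throw ball3 h=7 -> lands@16:L; in-air after throw: [b4@10:L b2@11:R b5@12:L b1@13:R b3@16:L]
Beat 10 (L): throw ball4 h=7 -> lands@17:R; in-air after throw: [b2@11:R b5@12:L b1@13:R b3@16:L b4@17:R]
Beat 11 (R): throw ball2 h=3 -> lands@14:L; in-air after throw: [b5@12:L b1@13:R b2@14:L b3@16:L b4@17:R]
Ball 2: thrown@1 h=7 -> first land @8; rethrown@8 h=3 -> second land @11

Answer: 8 11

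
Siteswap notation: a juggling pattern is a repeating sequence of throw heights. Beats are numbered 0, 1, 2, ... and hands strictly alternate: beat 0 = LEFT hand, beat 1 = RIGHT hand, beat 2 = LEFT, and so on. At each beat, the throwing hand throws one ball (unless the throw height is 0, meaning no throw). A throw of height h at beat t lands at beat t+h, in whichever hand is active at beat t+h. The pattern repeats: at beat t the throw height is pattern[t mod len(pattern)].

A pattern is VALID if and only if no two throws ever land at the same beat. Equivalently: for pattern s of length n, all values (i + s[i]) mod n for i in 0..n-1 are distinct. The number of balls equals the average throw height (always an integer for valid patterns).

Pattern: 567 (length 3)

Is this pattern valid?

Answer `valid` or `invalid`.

Answer: valid

Derivation:
i=0: (i + s[i]) mod n = (0 + 5) mod 3 = 2
i=1: (i + s[i]) mod n = (1 + 6) mod 3 = 1
i=2: (i + s[i]) mod n = (2 + 7) mod 3 = 0
Residues: [2, 1, 0], distinct: True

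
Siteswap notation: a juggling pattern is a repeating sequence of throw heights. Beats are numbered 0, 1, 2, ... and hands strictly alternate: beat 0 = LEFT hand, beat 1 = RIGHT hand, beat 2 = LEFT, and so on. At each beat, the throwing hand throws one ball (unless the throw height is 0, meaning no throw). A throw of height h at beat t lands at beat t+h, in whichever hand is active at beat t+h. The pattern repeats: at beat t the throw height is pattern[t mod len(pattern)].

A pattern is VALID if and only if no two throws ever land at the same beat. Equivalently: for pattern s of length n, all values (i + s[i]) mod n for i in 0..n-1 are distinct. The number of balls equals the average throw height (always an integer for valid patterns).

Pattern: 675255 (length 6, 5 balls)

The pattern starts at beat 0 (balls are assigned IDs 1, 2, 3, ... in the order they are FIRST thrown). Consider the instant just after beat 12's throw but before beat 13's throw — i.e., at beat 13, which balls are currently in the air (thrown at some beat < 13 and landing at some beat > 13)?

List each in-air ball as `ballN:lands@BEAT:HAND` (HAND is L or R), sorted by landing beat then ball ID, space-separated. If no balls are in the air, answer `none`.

Answer: ball3:lands@14:L ball4:lands@15:R ball5:lands@16:L ball1:lands@18:L

Derivation:
Beat 0 (L): throw ball1 h=6 -> lands@6:L; in-air after throw: [b1@6:L]
Beat 1 (R): throw ball2 h=7 -> lands@8:L; in-air after throw: [b1@6:L b2@8:L]
Beat 2 (L): throw ball3 h=5 -> lands@7:R; in-air after throw: [b1@6:L b3@7:R b2@8:L]
Beat 3 (R): throw ball4 h=2 -> lands@5:R; in-air after throw: [b4@5:R b1@6:L b3@7:R b2@8:L]
Beat 4 (L): throw ball5 h=5 -> lands@9:R; in-air after throw: [b4@5:R b1@6:L b3@7:R b2@8:L b5@9:R]
Beat 5 (R): throw ball4 h=5 -> lands@10:L; in-air after throw: [b1@6:L b3@7:R b2@8:L b5@9:R b4@10:L]
Beat 6 (L): throw ball1 h=6 -> lands@12:L; in-air after throw: [b3@7:R b2@8:L b5@9:R b4@10:L b1@12:L]
Beat 7 (R): throw ball3 h=7 -> lands@14:L; in-air after throw: [b2@8:L b5@9:R b4@10:L b1@12:L b3@14:L]
Beat 8 (L): throw ball2 h=5 -> lands@13:R; in-air after throw: [b5@9:R b4@10:L b1@12:L b2@13:R b3@14:L]
Beat 9 (R): throw ball5 h=2 -> lands@11:R; in-air after throw: [b4@10:L b5@11:R b1@12:L b2@13:R b3@14:L]
Beat 10 (L): throw ball4 h=5 -> lands@15:R; in-air after throw: [b5@11:R b1@12:L b2@13:R b3@14:L b4@15:R]
Beat 11 (R): throw ball5 h=5 -> lands@16:L; in-air after throw: [b1@12:L b2@13:R b3@14:L b4@15:R b5@16:L]
Beat 12 (L): throw ball1 h=6 -> lands@18:L; in-air after throw: [b2@13:R b3@14:L b4@15:R b5@16:L b1@18:L]
Beat 13 (R): throw ball2 h=7 -> lands@20:L; in-air after throw: [b3@14:L b4@15:R b5@16:L b1@18:L b2@20:L]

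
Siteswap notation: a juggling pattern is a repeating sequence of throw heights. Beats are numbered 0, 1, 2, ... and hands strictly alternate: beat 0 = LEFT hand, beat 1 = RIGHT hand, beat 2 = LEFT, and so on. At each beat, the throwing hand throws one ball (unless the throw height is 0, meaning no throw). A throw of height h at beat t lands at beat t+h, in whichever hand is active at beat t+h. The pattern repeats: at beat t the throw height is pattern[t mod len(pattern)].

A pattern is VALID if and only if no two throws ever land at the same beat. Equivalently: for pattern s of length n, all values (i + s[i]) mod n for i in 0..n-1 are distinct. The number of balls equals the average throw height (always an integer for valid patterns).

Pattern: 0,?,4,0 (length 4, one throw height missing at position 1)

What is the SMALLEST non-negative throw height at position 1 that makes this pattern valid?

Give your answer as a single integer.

i=0: (0 + 0) mod 4 = 0
i=1: s[i]=? (unknown)
i=2: (2 + 4) mod 4 = 2
i=3: (3 + 0) mod 4 = 3
Known residues: [0, 2, 3]; need a permutation of 0..3, so missing residue r = 1
Need (1 + s) mod 4 = 1; smallest s = (1 - 1) mod 4 = 0

Answer: 0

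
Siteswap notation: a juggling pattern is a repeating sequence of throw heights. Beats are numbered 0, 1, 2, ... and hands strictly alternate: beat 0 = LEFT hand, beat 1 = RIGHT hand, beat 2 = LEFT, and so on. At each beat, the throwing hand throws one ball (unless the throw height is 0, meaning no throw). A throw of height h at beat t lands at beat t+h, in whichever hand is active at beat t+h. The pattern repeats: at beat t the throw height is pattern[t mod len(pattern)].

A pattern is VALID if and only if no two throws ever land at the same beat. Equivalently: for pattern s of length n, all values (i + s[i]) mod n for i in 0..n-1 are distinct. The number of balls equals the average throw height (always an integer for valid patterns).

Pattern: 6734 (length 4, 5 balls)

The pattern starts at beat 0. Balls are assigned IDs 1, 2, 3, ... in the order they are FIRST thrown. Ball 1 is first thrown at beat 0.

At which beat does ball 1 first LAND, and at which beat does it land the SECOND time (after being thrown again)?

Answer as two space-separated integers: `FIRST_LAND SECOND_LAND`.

Beat 0 (L): throw ball1 h=6 -> lands@6:L; in-air after throw: [b1@6:L]
Beat 1 (R): throw ball2 h=7 -> lands@8:L; in-air after throw: [b1@6:L b2@8:L]
Beat 2 (L): throw ball3 h=3 -> lands@5:R; in-air after throw: [b3@5:R b1@6:L b2@8:L]
Beat 3 (R): throw ball4 h=4 -> lands@7:R; in-air after throw: [b3@5:R b1@6:L b4@7:R b2@8:L]
Beat 4 (L): throw ball5 h=6 -> lands@10:L; in-air after throw: [b3@5:R b1@6:L b4@7:R b2@8:L b5@10:L]
Beat 5 (R): throw ball3 h=7 -> lands@12:L; in-air after throw: [b1@6:L b4@7:R b2@8:L b5@10:L b3@12:L]
Beat 6 (L): throw ball1 h=3 -> lands@9:R; in-air after throw: [b4@7:R b2@8:L b1@9:R b5@10:L b3@12:L]
Beat 7 (R): throw ball4 h=4 -> lands@11:R; in-air after throw: [b2@8:L b1@9:R b5@10:L b4@11:R b3@12:L]
Beat 8 (L): throw ball2 h=6 -> lands@14:L; in-air after throw: [b1@9:R b5@10:L b4@11:R b3@12:L b2@14:L]
Beat 9 (R): throw ball1 h=7 -> lands@16:L; in-air after throw: [b5@10:L b4@11:R b3@12:L b2@14:L b1@16:L]
Ball 1: thrown@0 h=6 -> first land @6; rethrown@6 h=3 -> second land @9

Answer: 6 9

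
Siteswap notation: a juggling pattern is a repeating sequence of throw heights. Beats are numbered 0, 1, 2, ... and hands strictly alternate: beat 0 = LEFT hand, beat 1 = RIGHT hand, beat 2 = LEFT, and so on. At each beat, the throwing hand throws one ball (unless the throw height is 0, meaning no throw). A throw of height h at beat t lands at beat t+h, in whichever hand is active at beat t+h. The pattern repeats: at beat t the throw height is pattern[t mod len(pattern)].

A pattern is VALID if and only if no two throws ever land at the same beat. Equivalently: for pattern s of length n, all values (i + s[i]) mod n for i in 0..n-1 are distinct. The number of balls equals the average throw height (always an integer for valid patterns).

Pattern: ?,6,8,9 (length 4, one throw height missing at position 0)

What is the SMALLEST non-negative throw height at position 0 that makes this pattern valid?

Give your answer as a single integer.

Answer: 1

Derivation:
i=0: s[i]=? (unknown)
i=1: (1 + 6) mod 4 = 3
i=2: (2 + 8) mod 4 = 2
i=3: (3 + 9) mod 4 = 0
Known residues: [0, 2, 3]; need a permutation of 0..3, so missing residue r = 1
Need (0 + s) mod 4 = 1; smallest s = (1 - 0) mod 4 = 1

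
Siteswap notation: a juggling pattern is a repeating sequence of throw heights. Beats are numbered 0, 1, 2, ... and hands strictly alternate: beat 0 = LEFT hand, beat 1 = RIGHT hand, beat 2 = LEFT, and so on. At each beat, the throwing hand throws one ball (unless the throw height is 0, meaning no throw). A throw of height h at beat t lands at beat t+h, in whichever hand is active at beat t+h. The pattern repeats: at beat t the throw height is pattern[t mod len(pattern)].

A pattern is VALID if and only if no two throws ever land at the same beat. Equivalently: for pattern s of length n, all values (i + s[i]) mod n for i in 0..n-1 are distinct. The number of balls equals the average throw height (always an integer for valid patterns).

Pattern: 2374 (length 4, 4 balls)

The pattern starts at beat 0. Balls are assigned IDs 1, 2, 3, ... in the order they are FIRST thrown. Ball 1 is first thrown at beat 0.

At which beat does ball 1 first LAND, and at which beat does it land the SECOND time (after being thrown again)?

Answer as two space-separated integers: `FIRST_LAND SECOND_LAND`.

Answer: 2 9

Derivation:
Beat 0 (L): throw ball1 h=2 -> lands@2:L; in-air after throw: [b1@2:L]
Beat 1 (R): throw ball2 h=3 -> lands@4:L; in-air after throw: [b1@2:L b2@4:L]
Beat 2 (L): throw ball1 h=7 -> lands@9:R; in-air after throw: [b2@4:L b1@9:R]
Beat 3 (R): throw ball3 h=4 -> lands@7:R; in-air after throw: [b2@4:L b3@7:R b1@9:R]
Beat 4 (L): throw ball2 h=2 -> lands@6:L; in-air after throw: [b2@6:L b3@7:R b1@9:R]
Beat 5 (R): throw ball4 h=3 -> lands@8:L; in-air after throw: [b2@6:L b3@7:R b4@8:L b1@9:R]
Beat 6 (L): throw ball2 h=7 -> lands@13:R; in-air after throw: [b3@7:R b4@8:L b1@9:R b2@13:R]
Beat 7 (R): throw ball3 h=4 -> lands@11:R; in-air after throw: [b4@8:L b1@9:R b3@11:R b2@13:R]
Beat 8 (L): throw ball4 h=2 -> lands@10:L; in-air after throw: [b1@9:R b4@10:L b3@11:R b2@13:R]
Beat 9 (R): throw ball1 h=3 -> lands@12:L; in-air after throw: [b4@10:L b3@11:R b1@12:L b2@13:R]
Ball 1: thrown@0 h=2 -> first land @2; rethrown@2 h=7 -> second land @9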